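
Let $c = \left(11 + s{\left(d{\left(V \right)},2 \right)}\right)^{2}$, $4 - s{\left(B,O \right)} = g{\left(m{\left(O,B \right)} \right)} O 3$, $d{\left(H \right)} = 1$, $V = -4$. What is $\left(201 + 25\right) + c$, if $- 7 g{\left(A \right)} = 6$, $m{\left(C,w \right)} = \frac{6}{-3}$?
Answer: $\frac{30955}{49} \approx 631.73$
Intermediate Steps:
$m{\left(C,w \right)} = -2$ ($m{\left(C,w \right)} = 6 \left(- \frac{1}{3}\right) = -2$)
$g{\left(A \right)} = - \frac{6}{7}$ ($g{\left(A \right)} = \left(- \frac{1}{7}\right) 6 = - \frac{6}{7}$)
$s{\left(B,O \right)} = 4 + \frac{18 O}{7}$ ($s{\left(B,O \right)} = 4 - - \frac{6 O}{7} \cdot 3 = 4 - - \frac{18 O}{7} = 4 + \frac{18 O}{7}$)
$c = \frac{19881}{49}$ ($c = \left(11 + \left(4 + \frac{18}{7} \cdot 2\right)\right)^{2} = \left(11 + \left(4 + \frac{36}{7}\right)\right)^{2} = \left(11 + \frac{64}{7}\right)^{2} = \left(\frac{141}{7}\right)^{2} = \frac{19881}{49} \approx 405.73$)
$\left(201 + 25\right) + c = \left(201 + 25\right) + \frac{19881}{49} = 226 + \frac{19881}{49} = \frac{30955}{49}$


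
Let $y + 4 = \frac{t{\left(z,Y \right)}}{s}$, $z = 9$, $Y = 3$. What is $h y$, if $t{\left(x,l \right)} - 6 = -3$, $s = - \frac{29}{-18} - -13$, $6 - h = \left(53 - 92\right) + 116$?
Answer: $\frac{70858}{263} \approx 269.42$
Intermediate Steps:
$h = -71$ ($h = 6 - \left(\left(53 - 92\right) + 116\right) = 6 - \left(-39 + 116\right) = 6 - 77 = -71$)
$s = \frac{263}{18}$ ($s = \left(-29\right) \left(- \frac{1}{18}\right) + 13 = \frac{29}{18} + 13 = \frac{263}{18} \approx 14.611$)
$t{\left(x,l \right)} = 3$ ($t{\left(x,l \right)} = 6 - 3 = 3$)
$y = - \frac{998}{263}$ ($y = -4 + \frac{3}{\frac{263}{18}} = -4 + 3 \cdot \frac{18}{263} = -4 + \frac{54}{263} = - \frac{998}{263} \approx -3.7947$)
$h y = \left(-71\right) \left(- \frac{998}{263}\right) = \frac{70858}{263}$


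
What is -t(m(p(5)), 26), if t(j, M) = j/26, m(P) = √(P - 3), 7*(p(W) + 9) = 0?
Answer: -I*√3/13 ≈ -0.13323*I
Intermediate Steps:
p(W) = -9 (p(W) = -9 + (⅐)*0 = -9 + 0 = -9)
m(P) = √(-3 + P)
t(j, M) = j/26 (t(j, M) = j*(1/26) = j/26)
-t(m(p(5)), 26) = -√(-3 - 9)/26 = -√(-12)/26 = -2*I*√3/26 = -I*√3/13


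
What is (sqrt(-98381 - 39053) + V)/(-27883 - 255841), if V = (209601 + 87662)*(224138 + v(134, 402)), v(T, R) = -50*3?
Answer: -16645836211/70931 - I*sqrt(137434)/283724 ≈ -2.3468e+5 - 0.0013066*I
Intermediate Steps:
v(T, R) = -150
V = 66583344844 (V = (209601 + 87662)*(224138 - 150) = 297263*223988 = 66583344844)
(sqrt(-98381 - 39053) + V)/(-27883 - 255841) = (sqrt(-98381 - 39053) + 66583344844)/(-27883 - 255841) = (sqrt(-137434) + 66583344844)/(-283724) = (I*sqrt(137434) + 66583344844)*(-1/283724) = (66583344844 + I*sqrt(137434))*(-1/283724) = -16645836211/70931 - I*sqrt(137434)/283724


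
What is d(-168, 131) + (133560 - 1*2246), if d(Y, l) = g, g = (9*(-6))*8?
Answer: 130882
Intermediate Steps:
g = -432 (g = -54*8 = -432)
d(Y, l) = -432
d(-168, 131) + (133560 - 1*2246) = -432 + (133560 - 1*2246) = -432 + (133560 - 2246) = -432 + 131314 = 130882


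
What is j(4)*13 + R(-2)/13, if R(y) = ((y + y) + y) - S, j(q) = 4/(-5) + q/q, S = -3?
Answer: 154/65 ≈ 2.3692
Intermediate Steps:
j(q) = 1/5 (j(q) = 4*(-1/5) + 1 = -4/5 + 1 = 1/5)
R(y) = 3 + 3*y (R(y) = ((y + y) + y) - 1*(-3) = (2*y + y) + 3 = 3*y + 3 = 3 + 3*y)
j(4)*13 + R(-2)/13 = (1/5)*13 + (3 + 3*(-2))/13 = 13/5 + (3 - 6)*(1/13) = 13/5 - 3*1/13 = 13/5 - 3/13 = 154/65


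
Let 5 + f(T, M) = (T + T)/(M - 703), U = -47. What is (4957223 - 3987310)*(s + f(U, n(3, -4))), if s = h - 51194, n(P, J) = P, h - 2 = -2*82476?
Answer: -10482279739577/50 ≈ -2.0965e+11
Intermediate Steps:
h = -164950 (h = 2 - 2*82476 = 2 - 164952 = -164950)
f(T, M) = -5 + 2*T/(-703 + M) (f(T, M) = -5 + (T + T)/(M - 703) = -5 + (2*T)/(-703 + M) = -5 + 2*T/(-703 + M))
s = -216144 (s = -164950 - 51194 = -216144)
(4957223 - 3987310)*(s + f(U, n(3, -4))) = (4957223 - 3987310)*(-216144 + (3515 - 5*3 + 2*(-47))/(-703 + 3)) = 969913*(-216144 + (3515 - 15 - 94)/(-700)) = 969913*(-216144 - 1/700*3406) = 969913*(-216144 - 1703/350) = 969913*(-75652103/350) = -10482279739577/50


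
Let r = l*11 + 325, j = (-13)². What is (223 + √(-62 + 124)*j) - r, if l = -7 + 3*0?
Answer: -25 + 169*√62 ≈ 1305.7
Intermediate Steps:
l = -7 (l = -7 + 0 = -7)
j = 169
r = 248 (r = -7*11 + 325 = -77 + 325 = 248)
(223 + √(-62 + 124)*j) - r = (223 + √(-62 + 124)*169) - 1*248 = (223 + √62*169) - 248 = (223 + 169*√62) - 248 = -25 + 169*√62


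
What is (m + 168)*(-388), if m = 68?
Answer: -91568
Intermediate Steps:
(m + 168)*(-388) = (68 + 168)*(-388) = 236*(-388) = -91568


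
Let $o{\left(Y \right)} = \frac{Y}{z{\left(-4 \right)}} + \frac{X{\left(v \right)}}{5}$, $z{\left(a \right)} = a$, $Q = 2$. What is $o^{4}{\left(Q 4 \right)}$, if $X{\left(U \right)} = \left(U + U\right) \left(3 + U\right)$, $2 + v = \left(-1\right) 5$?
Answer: $\frac{4477456}{625} \approx 7163.9$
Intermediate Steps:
$v = -7$ ($v = -2 - 5 = -7$)
$X{\left(U \right)} = 2 U \left(3 + U\right)$
$o{\left(Y \right)} = \frac{56}{5} - \frac{Y}{4}$ ($o{\left(Y \right)} = \frac{Y}{-4} + \frac{2 \left(-7\right) \left(3 - 7\right)}{5} = Y \left(- \frac{1}{4}\right) + 2 \left(-7\right) \left(-4\right) \frac{1}{5} = - \frac{Y}{4} + 56 \cdot \frac{1}{5} = - \frac{Y}{4} + \frac{56}{5} = \frac{56}{5} - \frac{Y}{4}$)
$o^{4}{\left(Q 4 \right)} = \left(\frac{56}{5} - \frac{2 \cdot 4}{4}\right)^{4} = \left(\frac{56}{5} - 2\right)^{4} = \left(\frac{46}{5}\right)^{4} = \frac{4477456}{625}$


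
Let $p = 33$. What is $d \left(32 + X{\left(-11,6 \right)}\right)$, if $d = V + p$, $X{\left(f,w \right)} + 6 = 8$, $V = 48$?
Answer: $2754$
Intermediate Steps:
$X{\left(f,w \right)} = 2$ ($X{\left(f,w \right)} = -6 + 8 = 2$)
$d = 81$ ($d = 48 + 33 = 81$)
$d \left(32 + X{\left(-11,6 \right)}\right) = 81 \left(32 + 2\right) = 81 \cdot 34 = 2754$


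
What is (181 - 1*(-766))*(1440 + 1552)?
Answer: 2833424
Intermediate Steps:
(181 - 1*(-766))*(1440 + 1552) = (181 + 766)*2992 = 947*2992 = 2833424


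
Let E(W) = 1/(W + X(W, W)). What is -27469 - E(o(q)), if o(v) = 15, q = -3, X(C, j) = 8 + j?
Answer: -1043823/38 ≈ -27469.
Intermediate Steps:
E(W) = 1/(8 + 2*W) (E(W) = 1/(W + (8 + W)) = 1/(8 + 2*W))
-27469 - E(o(q)) = -27469 - 1/(2*(4 + 15)) = -27469 - 1/(2*19) = -27469 - 1*1/38 = -27469 - 1/38 = -1043823/38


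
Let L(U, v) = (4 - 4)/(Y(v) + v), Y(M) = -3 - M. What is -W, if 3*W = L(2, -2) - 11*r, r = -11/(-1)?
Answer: 121/3 ≈ 40.333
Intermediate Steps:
L(U, v) = 0 (L(U, v) = (4 - 4)/((-3 - v) + v) = 0/(-3) = 0*(-1/3) = 0)
r = 11 (r = -11*(-1) = 11)
W = -121/3 (W = (0 - 11*11)/3 = (0 - 121)/3 = (1/3)*(-121) = -121/3 ≈ -40.333)
-W = -1*(-121/3) = 121/3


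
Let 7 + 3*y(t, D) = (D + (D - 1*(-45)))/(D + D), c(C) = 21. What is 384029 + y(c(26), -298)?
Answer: 228880077/596 ≈ 3.8403e+5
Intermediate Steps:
y(t, D) = -7/3 + (45 + 2*D)/(6*D) (y(t, D) = -7/3 + ((D + (D - 1*(-45)))/(D + D))/3 = -7/3 + ((D + (D + 45))/((2*D)))/3 = -7/3 + ((D + (45 + D))*(1/(2*D)))/3 = -7/3 + ((45 + 2*D)*(1/(2*D)))/3 = -7/3 + ((45 + 2*D)/(2*D))/3 = -7/3 + (45 + 2*D)/(6*D))
384029 + y(c(26), -298) = 384029 + (-2 + (15/2)/(-298)) = 384029 + (-2 + (15/2)*(-1/298)) = 384029 + (-2 - 15/596) = 384029 - 1207/596 = 228880077/596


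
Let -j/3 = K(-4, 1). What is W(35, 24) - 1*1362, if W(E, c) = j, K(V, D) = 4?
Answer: -1374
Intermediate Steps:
j = -12 (j = -3*4 = -12)
W(E, c) = -12
W(35, 24) - 1*1362 = -12 - 1*1362 = -12 - 1362 = -1374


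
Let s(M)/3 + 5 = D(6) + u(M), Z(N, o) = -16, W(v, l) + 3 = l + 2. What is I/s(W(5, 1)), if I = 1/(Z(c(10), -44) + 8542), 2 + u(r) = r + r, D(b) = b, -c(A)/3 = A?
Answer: -1/25578 ≈ -3.9096e-5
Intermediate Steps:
c(A) = -3*A
W(v, l) = -1 + l (W(v, l) = -3 + (l + 2) = -3 + (2 + l) = -1 + l)
u(r) = -2 + 2*r (u(r) = -2 + (r + r) = -2 + 2*r)
s(M) = -3 + 6*M (s(M) = -15 + 3*(6 + (-2 + 2*M)) = -15 + 3*(4 + 2*M) = -15 + (12 + 6*M) = -3 + 6*M)
I = 1/8526 (I = 1/(-16 + 8542) = 1/8526 ≈ 0.00011729)
I/s(W(5, 1)) = 1/(8526*(-3 + 6*(-1 + 1))) = 1/(8526*(-3 + 6*0)) = 1/(8526*(-3 + 0)) = (1/8526)/(-3) = (1/8526)*(-⅓) = -1/25578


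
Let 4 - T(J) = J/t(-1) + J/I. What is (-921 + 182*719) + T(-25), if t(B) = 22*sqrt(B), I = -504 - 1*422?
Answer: 120325341/926 - 25*I/22 ≈ 1.2994e+5 - 1.1364*I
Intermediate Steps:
I = -926 (I = -504 - 422 = -926)
T(J) = 4 + J/926 + I*J/22 (T(J) = 4 - (J/((22*sqrt(-1))) + J/(-926)) = 4 - (J/((22*I)) + J*(-1/926)) = 4 - (J*(-I/22) - J/926) = 4 - (-I*J/22 - J/926) = 4 - (-J/926 - I*J/22) = 4 + (J/926 + I*J/22) = 4 + J/926 + I*J/22)
(-921 + 182*719) + T(-25) = (-921 + 182*719) + (4 + (1/926)*(-25) + (1/22)*I*(-25)) = (-921 + 130858) + (4 - 25/926 - 25*I/22) = 129937 + (3679/926 - 25*I/22) = 120325341/926 - 25*I/22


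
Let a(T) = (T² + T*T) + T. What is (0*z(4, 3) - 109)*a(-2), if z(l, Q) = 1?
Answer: -654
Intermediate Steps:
a(T) = T + 2*T² (a(T) = (T² + T²) + T = 2*T² + T = T + 2*T²)
(0*z(4, 3) - 109)*a(-2) = (0*1 - 109)*(-2*(1 + 2*(-2))) = (0 - 109)*(-2*(1 - 4)) = -(-218)*(-3) = -109*6 = -654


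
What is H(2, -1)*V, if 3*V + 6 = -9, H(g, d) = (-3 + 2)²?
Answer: -5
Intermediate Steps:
H(g, d) = 1 (H(g, d) = (-1)² = 1)
V = -5 (V = -2 + (⅓)*(-9) = -2 - 3 = -5)
H(2, -1)*V = 1*(-5) = -5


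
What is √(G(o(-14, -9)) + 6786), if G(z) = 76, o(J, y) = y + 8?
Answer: √6862 ≈ 82.837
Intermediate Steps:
o(J, y) = 8 + y
√(G(o(-14, -9)) + 6786) = √(76 + 6786) = √6862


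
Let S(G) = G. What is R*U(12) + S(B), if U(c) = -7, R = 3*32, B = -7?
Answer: -679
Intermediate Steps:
R = 96
R*U(12) + S(B) = 96*(-7) - 7 = -672 - 7 = -679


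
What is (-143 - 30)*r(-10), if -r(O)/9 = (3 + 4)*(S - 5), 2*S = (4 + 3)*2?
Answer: 21798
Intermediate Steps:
S = 7 (S = ((4 + 3)*2)/2 = (7*2)/2 = (½)*14 = 7)
r(O) = -126 (r(O) = -9*(3 + 4)*(7 - 5) = -63*2 = -9*14 = -126)
(-143 - 30)*r(-10) = (-143 - 30)*(-126) = -173*(-126) = 21798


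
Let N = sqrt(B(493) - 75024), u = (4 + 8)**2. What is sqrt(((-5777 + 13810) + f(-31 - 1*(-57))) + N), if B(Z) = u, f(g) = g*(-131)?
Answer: sqrt(4627 + 24*I*sqrt(130)) ≈ 68.052 + 2.0105*I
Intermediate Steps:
f(g) = -131*g
u = 144 (u = 12**2 = 144)
B(Z) = 144
N = 24*I*sqrt(130) (N = sqrt(144 - 75024) = sqrt(-74880) = 24*I*sqrt(130) ≈ 273.64*I)
sqrt(((-5777 + 13810) + f(-31 - 1*(-57))) + N) = sqrt(((-5777 + 13810) - 131*(-31 - 1*(-57))) + 24*I*sqrt(130)) = sqrt((8033 - 131*(-31 + 57)) + 24*I*sqrt(130)) = sqrt((8033 - 131*26) + 24*I*sqrt(130)) = sqrt((8033 - 3406) + 24*I*sqrt(130)) = sqrt(4627 + 24*I*sqrt(130))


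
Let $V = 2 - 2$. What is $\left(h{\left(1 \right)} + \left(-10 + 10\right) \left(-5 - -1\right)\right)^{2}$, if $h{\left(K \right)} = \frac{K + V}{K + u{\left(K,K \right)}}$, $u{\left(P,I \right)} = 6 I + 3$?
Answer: $\frac{1}{100} \approx 0.01$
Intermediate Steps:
$u{\left(P,I \right)} = 3 + 6 I$
$V = 0$ ($V = 2 - 2 = 0$)
$h{\left(K \right)} = \frac{K}{3 + 7 K}$ ($h{\left(K \right)} = \frac{K + 0}{K + \left(3 + 6 K\right)} = \frac{K}{3 + 7 K}$)
$\left(h{\left(1 \right)} + \left(-10 + 10\right) \left(-5 - -1\right)\right)^{2} = \left(1 \frac{1}{3 + 7 \cdot 1} + \left(-10 + 10\right) \left(-5 - -1\right)\right)^{2} = \left(1 \frac{1}{3 + 7} + 0 \left(-5 + 1\right)\right)^{2} = \left(1 \cdot \frac{1}{10} + 0 \left(-4\right)\right)^{2} = \left(1 \cdot \frac{1}{10} + 0\right)^{2} = \left(\frac{1}{10} + 0\right)^{2} = \left(\frac{1}{10}\right)^{2} = \frac{1}{100}$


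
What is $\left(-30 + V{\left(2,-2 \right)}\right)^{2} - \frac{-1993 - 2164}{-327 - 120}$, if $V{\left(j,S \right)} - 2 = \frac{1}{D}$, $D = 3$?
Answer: $\frac{1013990}{1341} \approx 756.14$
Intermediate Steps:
$V{\left(j,S \right)} = \frac{7}{3}$ ($V{\left(j,S \right)} = 2 + \frac{1}{3} = \frac{7}{3}$)
$\left(-30 + V{\left(2,-2 \right)}\right)^{2} - \frac{-1993 - 2164}{-327 - 120} = \left(-30 + \frac{7}{3}\right)^{2} - \frac{-1993 - 2164}{-327 - 120} = \left(- \frac{83}{3}\right)^{2} - - \frac{4157}{-447} = \frac{6889}{9} - \left(-4157\right) \left(- \frac{1}{447}\right) = \frac{6889}{9} - \frac{4157}{447} = \frac{1013990}{1341}$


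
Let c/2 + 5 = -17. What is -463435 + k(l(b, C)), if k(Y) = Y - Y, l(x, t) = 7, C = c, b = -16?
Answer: -463435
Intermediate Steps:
c = -44 (c = -10 + 2*(-17) = -10 - 34 = -44)
C = -44
k(Y) = 0
-463435 + k(l(b, C)) = -463435 + 0 = -463435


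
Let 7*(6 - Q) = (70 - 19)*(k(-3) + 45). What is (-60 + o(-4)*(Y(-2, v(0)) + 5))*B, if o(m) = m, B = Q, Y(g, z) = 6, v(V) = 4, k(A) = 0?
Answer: 234312/7 ≈ 33473.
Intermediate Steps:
Q = -2253/7 (Q = 6 - (70 - 19)*(0 + 45)/7 = 6 - 51*45/7 = 6 - ⅐*2295 = 6 - 2295/7 = -2253/7 ≈ -321.86)
B = -2253/7 ≈ -321.86
(-60 + o(-4)*(Y(-2, v(0)) + 5))*B = (-60 - 4*(6 + 5))*(-2253/7) = (-60 - 4*11)*(-2253/7) = (-60 - 44)*(-2253/7) = -104*(-2253/7) = 234312/7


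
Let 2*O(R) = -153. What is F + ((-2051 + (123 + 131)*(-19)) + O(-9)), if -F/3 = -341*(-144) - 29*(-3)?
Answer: -309053/2 ≈ -1.5453e+5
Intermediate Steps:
O(R) = -153/2 (O(R) = (1/2)*(-153) = -153/2)
F = -147573 (F = -3*(-341*(-144) - 29*(-3)) = -3*(49104 + 87) = -3*49191 = -147573)
F + ((-2051 + (123 + 131)*(-19)) + O(-9)) = -147573 + ((-2051 + (123 + 131)*(-19)) - 153/2) = -147573 + ((-2051 + 254*(-19)) - 153/2) = -147573 + ((-2051 - 4826) - 153/2) = -147573 + (-6877 - 153/2) = -147573 - 13907/2 = -309053/2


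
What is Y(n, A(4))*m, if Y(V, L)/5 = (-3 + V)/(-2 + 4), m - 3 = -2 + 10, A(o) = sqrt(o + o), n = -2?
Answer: -275/2 ≈ -137.50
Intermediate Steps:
A(o) = sqrt(2)*sqrt(o) (A(o) = sqrt(2*o) = sqrt(2)*sqrt(o))
m = 11 (m = 3 + (-2 + 10) = 3 + 8 = 11)
Y(V, L) = -15/2 + 5*V/2 (Y(V, L) = 5*((-3 + V)/(-2 + 4)) = 5*((-3 + V)/2) = 5*((-3 + V)*(1/2)) = 5*(-3/2 + V/2) = -15/2 + 5*V/2)
Y(n, A(4))*m = (-15/2 + (5/2)*(-2))*11 = (-15/2 - 5)*11 = -25/2*11 = -275/2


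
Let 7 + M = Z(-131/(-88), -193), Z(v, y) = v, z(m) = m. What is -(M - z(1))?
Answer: 573/88 ≈ 6.5114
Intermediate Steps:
M = -485/88 (M = -7 - 131/(-88) = -7 - 131*(-1/88) = -7 + 131/88 = -485/88 ≈ -5.5114)
-(M - z(1)) = -(-485/88 - 1*1) = -(-485/88 - 1) = -1*(-573/88) = 573/88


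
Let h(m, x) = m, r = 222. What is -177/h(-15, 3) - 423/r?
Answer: 3661/370 ≈ 9.8946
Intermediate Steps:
-177/h(-15, 3) - 423/r = -177/(-15) - 423/222 = -177*(-1/15) - 423*1/222 = 59/5 - 141/74 = 3661/370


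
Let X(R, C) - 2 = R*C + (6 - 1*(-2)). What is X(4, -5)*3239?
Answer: -32390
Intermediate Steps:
X(R, C) = 10 + C*R (X(R, C) = 2 + (R*C + (6 - 1*(-2))) = 2 + (C*R + (6 + 2)) = 2 + (C*R + 8) = 2 + (8 + C*R) = 10 + C*R)
X(4, -5)*3239 = (10 - 5*4)*3239 = (10 - 20)*3239 = -10*3239 = -32390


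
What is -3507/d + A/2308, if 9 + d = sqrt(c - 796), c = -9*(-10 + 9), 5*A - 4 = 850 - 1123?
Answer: 6500063/178870 + 501*I*sqrt(787)/124 ≈ 36.34 + 113.35*I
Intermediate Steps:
A = -269/5 (A = 4/5 + (850 - 1123)/5 = 4/5 + (1/5)*(-273) = 4/5 - 273/5 = -269/5 ≈ -53.800)
c = 9 (c = -9*(-1) = 9)
d = -9 + I*sqrt(787) (d = -9 + sqrt(9 - 796) = -9 + sqrt(-787) = -9 + I*sqrt(787) ≈ -9.0 + 28.054*I)
-3507/d + A/2308 = -3507/(-9 + I*sqrt(787)) - 269/5/2308 = -3507/(-9 + I*sqrt(787)) - 269/5*1/2308 = -3507/(-9 + I*sqrt(787)) - 269/11540 = -269/11540 - 3507/(-9 + I*sqrt(787))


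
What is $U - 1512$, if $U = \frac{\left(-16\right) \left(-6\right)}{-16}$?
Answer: $-1518$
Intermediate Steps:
$U = -6$ ($U = 96 \left(- \frac{1}{16}\right) = -6$)
$U - 1512 = -6 - 1512 = -1518$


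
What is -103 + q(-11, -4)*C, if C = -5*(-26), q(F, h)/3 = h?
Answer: -1663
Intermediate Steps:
q(F, h) = 3*h
C = 130
-103 + q(-11, -4)*C = -103 + (3*(-4))*130 = -103 - 12*130 = -103 - 1560 = -1663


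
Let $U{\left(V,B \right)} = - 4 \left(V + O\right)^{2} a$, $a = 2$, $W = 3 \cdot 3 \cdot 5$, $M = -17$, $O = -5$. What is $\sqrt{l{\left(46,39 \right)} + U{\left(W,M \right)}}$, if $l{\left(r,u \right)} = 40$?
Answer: $2 i \sqrt{3190} \approx 112.96 i$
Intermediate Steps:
$W = 45$ ($W = 9 \cdot 5 = 45$)
$U{\left(V,B \right)} = - 8 \left(-5 + V\right)^{2}$ ($U{\left(V,B \right)} = - 4 \left(V - 5\right)^{2} \cdot 2 = - 4 \left(-5 + V\right)^{2} \cdot 2 = - 8 \left(-5 + V\right)^{2}$)
$\sqrt{l{\left(46,39 \right)} + U{\left(W,M \right)}} = \sqrt{40 - 8 \left(-5 + 45\right)^{2}} = \sqrt{40 - 8 \cdot 40^{2}} = \sqrt{40 - 12800} = \sqrt{-12760} = 2 i \sqrt{3190}$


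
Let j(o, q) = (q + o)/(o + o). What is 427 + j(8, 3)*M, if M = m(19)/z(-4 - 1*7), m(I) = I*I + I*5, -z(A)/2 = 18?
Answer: 10039/24 ≈ 418.29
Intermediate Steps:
z(A) = -36 (z(A) = -2*18 = -36)
j(o, q) = (o + q)/(2*o) (j(o, q) = (o + q)/((2*o)) = (o + q)*(1/(2*o)) = (o + q)/(2*o))
m(I) = I**2 + 5*I
M = -38/3 (M = (19*(5 + 19))/(-36) = (19*24)*(-1/36) = 456*(-1/36) = -38/3 ≈ -12.667)
427 + j(8, 3)*M = 427 + ((1/2)*(8 + 3)/8)*(-38/3) = 427 + ((1/2)*(1/8)*11)*(-38/3) = 427 + (11/16)*(-38/3) = 427 - 209/24 = 10039/24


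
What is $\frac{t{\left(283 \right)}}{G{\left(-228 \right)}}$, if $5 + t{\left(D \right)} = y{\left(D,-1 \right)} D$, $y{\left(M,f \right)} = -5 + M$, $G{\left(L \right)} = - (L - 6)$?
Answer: $\frac{8741}{26} \approx 336.19$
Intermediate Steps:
$G{\left(L \right)} = 6 - L$ ($G{\left(L \right)} = - (-6 + L) = 6 - L$)
$t{\left(D \right)} = -5 + D \left(-5 + D\right)$ ($t{\left(D \right)} = -5 + \left(-5 + D\right) D = -5 + D \left(-5 + D\right)$)
$\frac{t{\left(283 \right)}}{G{\left(-228 \right)}} = \frac{-5 + 283 \left(-5 + 283\right)}{6 - -228} = \frac{-5 + 283 \cdot 278}{6 + 228} = \frac{-5 + 78674}{234} = 78669 \cdot \frac{1}{234} = \frac{8741}{26}$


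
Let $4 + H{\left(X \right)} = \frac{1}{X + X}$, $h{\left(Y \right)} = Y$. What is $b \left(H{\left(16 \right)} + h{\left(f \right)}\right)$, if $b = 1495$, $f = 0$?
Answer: $- \frac{189865}{32} \approx -5933.3$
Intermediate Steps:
$H{\left(X \right)} = -4 + \frac{1}{2 X}$ ($H{\left(X \right)} = -4 + \frac{1}{X + X} = -4 + \frac{1}{2 X}$)
$b \left(H{\left(16 \right)} + h{\left(f \right)}\right) = 1495 \left(\left(-4 + \frac{1}{2 \cdot 16}\right) + 0\right) = 1495 \left(\left(-4 + \frac{1}{2} \cdot \frac{1}{16}\right) + 0\right) = 1495 \left(\left(-4 + \frac{1}{32}\right) + 0\right) = 1495 \left(- \frac{127}{32} + 0\right) = 1495 \left(- \frac{127}{32}\right) = - \frac{189865}{32}$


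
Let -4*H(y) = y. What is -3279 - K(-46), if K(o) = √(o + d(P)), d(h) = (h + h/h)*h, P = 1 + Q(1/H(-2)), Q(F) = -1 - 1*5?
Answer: -3279 - I*√26 ≈ -3279.0 - 5.099*I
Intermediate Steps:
H(y) = -y/4
Q(F) = -6 (Q(F) = -1 - 5 = -6)
P = -5 (P = 1 - 6 = -5)
d(h) = h*(1 + h) (d(h) = (h + 1)*h = (1 + h)*h = h*(1 + h))
K(o) = √(20 + o) (K(o) = √(o - 5*(1 - 5)) = √(o - 5*(-4)) = √(o + 20) = √(20 + o))
-3279 - K(-46) = -3279 - √(20 - 46) = -3279 - √(-26) = -3279 - I*√26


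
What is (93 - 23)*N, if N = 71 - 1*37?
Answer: 2380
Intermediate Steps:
N = 34 (N = 71 - 37 = 34)
(93 - 23)*N = (93 - 23)*34 = 70*34 = 2380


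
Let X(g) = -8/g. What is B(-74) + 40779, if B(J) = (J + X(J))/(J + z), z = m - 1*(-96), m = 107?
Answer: 194635433/4773 ≈ 40778.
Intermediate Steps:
z = 203 (z = 107 - 1*(-96) = 107 + 96 = 203)
B(J) = (J - 8/J)/(203 + J) (B(J) = (J - 8/J)/(J + 203) = (J - 8/J)/(203 + J))
B(-74) + 40779 = (-8 + (-74)²)/((-74)*(203 - 74)) + 40779 = -1/74*(-8 + 5476)/129 + 40779 = -1/74*1/129*5468 + 40779 = -2734/4773 + 40779 = 194635433/4773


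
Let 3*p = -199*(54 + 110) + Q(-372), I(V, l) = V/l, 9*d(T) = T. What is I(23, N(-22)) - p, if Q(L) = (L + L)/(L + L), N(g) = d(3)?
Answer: 32842/3 ≈ 10947.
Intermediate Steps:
d(T) = T/9
N(g) = 1/3 (N(g) = (1/9)*3 = 1/3)
Q(L) = 1 (Q(L) = (2*L)/((2*L)) = (2*L)*(1/(2*L)) = 1)
p = -32635/3 (p = (-199*(54 + 110) + 1)/3 = (-199*164 + 1)/3 = (-32636 + 1)/3 = (1/3)*(-32635) = -32635/3 ≈ -10878.)
I(23, N(-22)) - p = 23/(1/3) - 1*(-32635/3) = 23*3 + 32635/3 = 69 + 32635/3 = 32842/3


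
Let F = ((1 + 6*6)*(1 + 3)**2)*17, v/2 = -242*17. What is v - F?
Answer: -18292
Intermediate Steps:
v = -8228 (v = 2*(-242*17) = 2*(-4114) = -8228)
F = 10064 (F = ((1 + 36)*4**2)*17 = (37*16)*17 = 592*17 = 10064)
v - F = -8228 - 1*10064 = -8228 - 10064 = -18292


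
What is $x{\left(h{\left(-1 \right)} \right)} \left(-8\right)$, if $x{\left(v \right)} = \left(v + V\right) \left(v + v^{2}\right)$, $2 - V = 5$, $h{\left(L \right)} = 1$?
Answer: $32$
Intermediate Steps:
$V = -3$ ($V = 2 - 5 = -3$)
$x{\left(v \right)} = \left(-3 + v\right) \left(v + v^{2}\right)$ ($x{\left(v \right)} = \left(v - 3\right) \left(v + v^{2}\right) = \left(-3 + v\right) \left(v + v^{2}\right)$)
$x{\left(h{\left(-1 \right)} \right)} \left(-8\right) = 1 \left(-3 + 1^{2} - 2\right) \left(-8\right) = 1 \left(-3 + 1 - 2\right) \left(-8\right) = 1 \left(-4\right) \left(-8\right) = \left(-4\right) \left(-8\right) = 32$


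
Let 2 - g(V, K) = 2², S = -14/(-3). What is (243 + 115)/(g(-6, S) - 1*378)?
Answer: -179/190 ≈ -0.94211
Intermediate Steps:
S = 14/3 (S = -14*(-⅓) = 14/3 ≈ 4.6667)
g(V, K) = -2 (g(V, K) = 2 - 1*2² = 2 - 1*4 = 2 - 4 = -2)
(243 + 115)/(g(-6, S) - 1*378) = (243 + 115)/(-2 - 1*378) = 358/(-2 - 378) = 358/(-380) = 358*(-1/380) = -179/190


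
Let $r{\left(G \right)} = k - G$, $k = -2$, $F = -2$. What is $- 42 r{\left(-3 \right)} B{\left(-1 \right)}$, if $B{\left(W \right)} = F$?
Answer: $84$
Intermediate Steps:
$B{\left(W \right)} = -2$
$r{\left(G \right)} = -2 - G$
$- 42 r{\left(-3 \right)} B{\left(-1 \right)} = - 42 \left(-2 - -3\right) \left(-2\right) = - 42 \left(-2 + 3\right) \left(-2\right) = \left(-42\right) 1 \left(-2\right) = \left(-42\right) \left(-2\right) = 84$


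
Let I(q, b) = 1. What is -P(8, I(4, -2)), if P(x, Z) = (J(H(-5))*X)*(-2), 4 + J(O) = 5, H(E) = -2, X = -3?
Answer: -6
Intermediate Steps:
J(O) = 1 (J(O) = -4 + 5 = 1)
P(x, Z) = 6 (P(x, Z) = (1*(-3))*(-2) = -3*(-2) = 6)
-P(8, I(4, -2)) = -1*6 = -6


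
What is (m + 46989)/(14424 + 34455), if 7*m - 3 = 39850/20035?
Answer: 1318014452/1371007071 ≈ 0.96135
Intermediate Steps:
m = 19991/28049 (m = 3/7 + (39850/20035)/7 = 3/7 + (39850*(1/20035))/7 = 3/7 + (1/7)*(7970/4007) = 3/7 + 7970/28049 = 19991/28049 ≈ 0.71272)
(m + 46989)/(14424 + 34455) = (19991/28049 + 46989)/(14424 + 34455) = (1318014452/28049)/48879 = (1318014452/28049)*(1/48879) = 1318014452/1371007071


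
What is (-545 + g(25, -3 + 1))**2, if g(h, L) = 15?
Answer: 280900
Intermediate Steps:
(-545 + g(25, -3 + 1))**2 = (-545 + 15)**2 = (-530)**2 = 280900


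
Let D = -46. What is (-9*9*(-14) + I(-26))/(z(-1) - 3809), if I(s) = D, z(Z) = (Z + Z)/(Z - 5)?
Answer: -1632/5713 ≈ -0.28566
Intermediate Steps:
z(Z) = 2*Z/(-5 + Z) (z(Z) = (2*Z)/(-5 + Z) = 2*Z/(-5 + Z))
I(s) = -46
(-9*9*(-14) + I(-26))/(z(-1) - 3809) = (-9*9*(-14) - 46)/(2*(-1)/(-5 - 1) - 3809) = (-81*(-14) - 46)/(2*(-1)/(-6) - 3809) = (1134 - 46)/(2*(-1)*(-⅙) - 3809) = 1088/(⅓ - 3809) = 1088/(-11426/3) = 1088*(-3/11426) = -1632/5713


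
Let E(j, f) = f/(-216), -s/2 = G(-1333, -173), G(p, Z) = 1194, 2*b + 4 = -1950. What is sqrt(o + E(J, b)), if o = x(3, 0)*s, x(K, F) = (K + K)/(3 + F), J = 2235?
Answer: I*sqrt(6183834)/36 ≈ 69.076*I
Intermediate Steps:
b = -977 (b = -2 + (1/2)*(-1950) = -2 - 975 = -977)
x(K, F) = 2*K/(3 + F) (x(K, F) = (2*K)/(3 + F) = 2*K/(3 + F))
s = -2388 (s = -2*1194 = -2388)
E(j, f) = -f/216 (E(j, f) = f*(-1/216) = -f/216)
o = -4776 (o = (2*3/(3 + 0))*(-2388) = (2*3/3)*(-2388) = (2*3*(1/3))*(-2388) = 2*(-2388) = -4776)
sqrt(o + E(J, b)) = sqrt(-4776 - 1/216*(-977)) = sqrt(-4776 + 977/216) = sqrt(-1030639/216) = I*sqrt(6183834)/36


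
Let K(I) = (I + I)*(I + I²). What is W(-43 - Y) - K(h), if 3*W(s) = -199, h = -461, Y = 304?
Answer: 586557761/3 ≈ 1.9552e+8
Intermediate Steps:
W(s) = -199/3 (W(s) = (⅓)*(-199) = -199/3)
K(I) = 2*I*(I + I²) (K(I) = (2*I)*(I + I²) = 2*I*(I + I²))
W(-43 - Y) - K(h) = -199/3 - 2*(-461)²*(1 - 461) = -199/3 - 2*212521*(-460) = -199/3 - 1*(-195519320) = -199/3 + 195519320 = 586557761/3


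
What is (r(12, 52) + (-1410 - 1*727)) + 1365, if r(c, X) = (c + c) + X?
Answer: -696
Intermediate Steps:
r(c, X) = X + 2*c (r(c, X) = 2*c + X = X + 2*c)
(r(12, 52) + (-1410 - 1*727)) + 1365 = ((52 + 2*12) + (-1410 - 1*727)) + 1365 = ((52 + 24) + (-1410 - 727)) + 1365 = (76 - 2137) + 1365 = -2061 + 1365 = -696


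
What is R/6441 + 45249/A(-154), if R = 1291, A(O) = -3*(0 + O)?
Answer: 97348417/991914 ≈ 98.142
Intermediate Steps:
A(O) = -3*O
R/6441 + 45249/A(-154) = 1291/6441 + 45249/((-3*(-154))) = 1291*(1/6441) + 45249/462 = 1291/6441 + 45249*(1/462) = 1291/6441 + 15083/154 = 97348417/991914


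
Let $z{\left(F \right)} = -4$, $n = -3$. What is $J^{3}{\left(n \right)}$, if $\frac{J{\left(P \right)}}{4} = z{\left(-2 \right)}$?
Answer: $-4096$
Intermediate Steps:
$J{\left(P \right)} = -16$ ($J{\left(P \right)} = 4 \left(-4\right) = -16$)
$J^{3}{\left(n \right)} = \left(-16\right)^{3} = -4096$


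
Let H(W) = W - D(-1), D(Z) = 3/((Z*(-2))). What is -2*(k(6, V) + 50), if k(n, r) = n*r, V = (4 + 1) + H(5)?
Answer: -202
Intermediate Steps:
D(Z) = -3/(2*Z) (D(Z) = 3/((-2*Z)) = 3*(-1/(2*Z)) = -3/(2*Z))
H(W) = -3/2 + W (H(W) = W - (-3)/(2*(-1)) = W - (-3)*(-1)/2 = W - 1*3/2 = W - 3/2 = -3/2 + W)
V = 17/2 (V = (4 + 1) + (-3/2 + 5) = 5 + 7/2 = 17/2 ≈ 8.5000)
-2*(k(6, V) + 50) = -2*(6*(17/2) + 50) = -2*(51 + 50) = -2*101 = -202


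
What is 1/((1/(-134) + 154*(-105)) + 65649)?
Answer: 134/6630185 ≈ 2.0211e-5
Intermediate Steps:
1/((1/(-134) + 154*(-105)) + 65649) = 1/((-1/134 - 16170) + 65649) = 1/(-2166781/134 + 65649) = 1/(6630185/134) = 134/6630185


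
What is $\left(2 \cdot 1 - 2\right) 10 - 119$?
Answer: $-119$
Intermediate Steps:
$\left(2 \cdot 1 - 2\right) 10 - 119 = \left(2 - 2\right) 10 - 119 = 0 \cdot 10 - 119 = 0 - 119 = -119$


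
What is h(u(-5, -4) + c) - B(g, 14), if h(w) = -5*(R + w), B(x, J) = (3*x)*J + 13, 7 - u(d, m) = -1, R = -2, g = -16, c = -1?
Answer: 634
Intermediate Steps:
u(d, m) = 8 (u(d, m) = 7 - 1*(-1) = 7 + 1 = 8)
B(x, J) = 13 + 3*J*x (B(x, J) = 3*J*x + 13 = 13 + 3*J*x)
h(w) = 10 - 5*w (h(w) = -5*(-2 + w) = 10 - 5*w)
h(u(-5, -4) + c) - B(g, 14) = (10 - 5*(8 - 1)) - (13 + 3*14*(-16)) = (10 - 5*7) - (13 - 672) = (10 - 35) - 1*(-659) = -25 + 659 = 634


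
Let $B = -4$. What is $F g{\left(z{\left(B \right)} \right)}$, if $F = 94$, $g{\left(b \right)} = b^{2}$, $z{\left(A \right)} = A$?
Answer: $1504$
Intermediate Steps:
$F g{\left(z{\left(B \right)} \right)} = 94 \left(-4\right)^{2} = 94 \cdot 16 = 1504$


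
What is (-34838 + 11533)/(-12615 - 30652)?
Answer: 23305/43267 ≈ 0.53863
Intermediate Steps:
(-34838 + 11533)/(-12615 - 30652) = -23305/(-43267) = -23305*(-1/43267) = 23305/43267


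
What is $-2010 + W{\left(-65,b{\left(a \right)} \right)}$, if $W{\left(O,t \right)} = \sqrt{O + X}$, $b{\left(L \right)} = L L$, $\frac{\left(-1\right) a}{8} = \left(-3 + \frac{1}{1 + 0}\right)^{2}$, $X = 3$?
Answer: $-2010 + i \sqrt{62} \approx -2010.0 + 7.874 i$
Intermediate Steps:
$a = -32$ ($a = - 8 \left(-3 + \frac{1}{1 + 0}\right)^{2} = - 8 \left(-3 + 1^{-1}\right)^{2} = - 8 \left(-3 + 1\right)^{2} = - 8 \left(-2\right)^{2} = \left(-8\right) 4 = -32$)
$b{\left(L \right)} = L^{2}$
$W{\left(O,t \right)} = \sqrt{3 + O}$ ($W{\left(O,t \right)} = \sqrt{O + 3} = \sqrt{3 + O}$)
$-2010 + W{\left(-65,b{\left(a \right)} \right)} = -2010 + \sqrt{3 - 65} = -2010 + \sqrt{-62} = -2010 + i \sqrt{62}$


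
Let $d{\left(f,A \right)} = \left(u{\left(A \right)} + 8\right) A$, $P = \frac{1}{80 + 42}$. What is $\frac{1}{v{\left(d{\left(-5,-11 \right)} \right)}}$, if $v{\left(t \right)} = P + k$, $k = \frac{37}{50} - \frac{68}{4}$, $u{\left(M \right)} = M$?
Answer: $- \frac{1525}{24784} \approx -0.061532$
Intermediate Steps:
$P = \frac{1}{122} \approx 0.0081967$
$k = - \frac{813}{50}$ ($k = 37 \cdot \frac{1}{50} - 17 = \frac{37}{50} - 17 = - \frac{813}{50} \approx -16.26$)
$d{\left(f,A \right)} = A \left(8 + A\right)$ ($d{\left(f,A \right)} = \left(A + 8\right) A = \left(8 + A\right) A = A \left(8 + A\right)$)
$v{\left(t \right)} = - \frac{24784}{1525}$ ($v{\left(t \right)} = \frac{1}{122} - \frac{813}{50} = - \frac{24784}{1525}$)
$\frac{1}{v{\left(d{\left(-5,-11 \right)} \right)}} = \frac{1}{- \frac{24784}{1525}} = - \frac{1525}{24784}$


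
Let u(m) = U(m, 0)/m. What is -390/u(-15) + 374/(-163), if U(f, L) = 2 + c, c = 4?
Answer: 158551/163 ≈ 972.71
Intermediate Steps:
U(f, L) = 6 (U(f, L) = 2 + 4 = 6)
u(m) = 6/m
-390/u(-15) + 374/(-163) = -390/(6/(-15)) + 374/(-163) = -390/(6*(-1/15)) + 374*(-1/163) = -390/(-⅖) - 374/163 = -390*(-5/2) - 374/163 = 975 - 374/163 = 158551/163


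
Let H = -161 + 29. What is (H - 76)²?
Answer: 43264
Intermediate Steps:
H = -132
(H - 76)² = (-132 - 76)² = (-208)² = 43264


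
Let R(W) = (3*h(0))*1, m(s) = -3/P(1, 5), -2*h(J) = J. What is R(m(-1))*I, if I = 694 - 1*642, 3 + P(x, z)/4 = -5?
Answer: 0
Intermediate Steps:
P(x, z) = -32 (P(x, z) = -12 + 4*(-5) = -12 - 20 = -32)
h(J) = -J/2
m(s) = 3/32 (m(s) = -3/(-32) = -3*(-1/32) = 3/32)
I = 52 (I = 694 - 642 = 52)
R(W) = 0 (R(W) = (3*(-½*0))*1 = (3*0)*1 = 0*1 = 0)
R(m(-1))*I = 0*52 = 0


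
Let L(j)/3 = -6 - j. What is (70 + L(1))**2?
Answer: 2401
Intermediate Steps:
L(j) = -18 - 3*j (L(j) = 3*(-6 - j) = -18 - 3*j)
(70 + L(1))**2 = (70 + (-18 - 3*1))**2 = (70 + (-18 - 3))**2 = (70 - 21)**2 = 49**2 = 2401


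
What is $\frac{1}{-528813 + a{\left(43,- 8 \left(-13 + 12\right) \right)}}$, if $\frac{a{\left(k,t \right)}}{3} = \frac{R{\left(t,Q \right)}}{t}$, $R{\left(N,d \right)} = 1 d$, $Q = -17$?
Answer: $- \frac{8}{4230555} \approx -1.891 \cdot 10^{-6}$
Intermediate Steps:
$R{\left(N,d \right)} = d$
$a{\left(k,t \right)} = - \frac{51}{t}$ ($a{\left(k,t \right)} = 3 \left(- \frac{17}{t}\right) = - \frac{51}{t}$)
$\frac{1}{-528813 + a{\left(43,- 8 \left(-13 + 12\right) \right)}} = \frac{1}{-528813 - \frac{51}{\left(-8\right) \left(-13 + 12\right)}} = \frac{1}{-528813 - \frac{51}{\left(-8\right) \left(-1\right)}} = \frac{1}{-528813 - \frac{51}{8}} = \frac{1}{- \frac{4230555}{8}} = - \frac{8}{4230555}$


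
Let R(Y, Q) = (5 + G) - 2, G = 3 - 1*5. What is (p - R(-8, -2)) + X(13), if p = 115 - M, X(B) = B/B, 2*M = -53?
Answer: 283/2 ≈ 141.50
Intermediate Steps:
G = -2 (G = 3 - 5 = -2)
M = -53/2 (M = (½)*(-53) = -53/2 ≈ -26.500)
R(Y, Q) = 1 (R(Y, Q) = (5 - 2) - 2 = 3 - 2 = 1)
X(B) = 1
p = 283/2 (p = 115 - 1*(-53/2) = 115 + 53/2 = 283/2 ≈ 141.50)
(p - R(-8, -2)) + X(13) = (283/2 - 1*1) + 1 = (283/2 - 1) + 1 = 281/2 + 1 = 283/2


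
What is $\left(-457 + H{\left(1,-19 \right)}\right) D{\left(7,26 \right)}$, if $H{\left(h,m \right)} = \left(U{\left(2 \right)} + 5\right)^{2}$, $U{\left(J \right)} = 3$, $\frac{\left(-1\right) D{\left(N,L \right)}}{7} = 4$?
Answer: $11004$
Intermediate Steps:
$D{\left(N,L \right)} = -28$ ($D{\left(N,L \right)} = \left(-7\right) 4 = -28$)
$H{\left(h,m \right)} = 64$ ($H{\left(h,m \right)} = \left(3 + 5\right)^{2} = 8^{2} = 64$)
$\left(-457 + H{\left(1,-19 \right)}\right) D{\left(7,26 \right)} = \left(-457 + 64\right) \left(-28\right) = \left(-393\right) \left(-28\right) = 11004$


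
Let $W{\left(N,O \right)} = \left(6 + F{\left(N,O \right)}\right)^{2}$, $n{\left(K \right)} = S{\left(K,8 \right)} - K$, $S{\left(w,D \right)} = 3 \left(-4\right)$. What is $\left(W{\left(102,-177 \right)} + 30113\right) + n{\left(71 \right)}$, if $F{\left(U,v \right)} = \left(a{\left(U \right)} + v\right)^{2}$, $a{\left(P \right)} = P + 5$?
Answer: $24098866$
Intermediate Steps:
$a{\left(P \right)} = 5 + P$
$S{\left(w,D \right)} = -12$
$F{\left(U,v \right)} = \left(5 + U + v\right)^{2}$ ($F{\left(U,v \right)} = \left(\left(5 + U\right) + v\right)^{2} = \left(5 + U + v\right)^{2}$)
$n{\left(K \right)} = -12 - K$
$W{\left(N,O \right)} = \left(6 + \left(5 + N + O\right)^{2}\right)^{2}$
$\left(W{\left(102,-177 \right)} + 30113\right) + n{\left(71 \right)} = \left(\left(6 + \left(5 + 102 - 177\right)^{2}\right)^{2} + 30113\right) - 83 = \left(\left(6 + \left(-70\right)^{2}\right)^{2} + 30113\right) - 83 = \left(\left(6 + 4900\right)^{2} + 30113\right) - 83 = \left(4906^{2} + 30113\right) - 83 = \left(24068836 + 30113\right) - 83 = 24098949 - 83 = 24098866$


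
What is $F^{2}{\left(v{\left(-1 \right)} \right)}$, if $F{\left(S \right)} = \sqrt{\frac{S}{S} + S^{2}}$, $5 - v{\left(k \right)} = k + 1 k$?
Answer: $50$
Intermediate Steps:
$v{\left(k \right)} = 5 - 2 k$ ($v{\left(k \right)} = 5 - \left(k + 1 k\right) = 5 - \left(k + k\right) = 5 - 2 k$)
$F{\left(S \right)} = \sqrt{1 + S^{2}}$
$F^{2}{\left(v{\left(-1 \right)} \right)} = \left(\sqrt{1 + \left(5 - -2\right)^{2}}\right)^{2} = \left(\sqrt{1 + \left(5 + 2\right)^{2}}\right)^{2} = \left(\sqrt{1 + 7^{2}}\right)^{2} = \left(\sqrt{1 + 49}\right)^{2} = \left(\sqrt{50}\right)^{2} = \left(5 \sqrt{2}\right)^{2} = 50$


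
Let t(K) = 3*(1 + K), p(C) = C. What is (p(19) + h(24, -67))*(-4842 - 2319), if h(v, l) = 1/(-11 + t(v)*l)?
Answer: -685185963/5036 ≈ -1.3606e+5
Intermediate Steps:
t(K) = 3 + 3*K
h(v, l) = 1/(-11 + l*(3 + 3*v)) (h(v, l) = 1/(-11 + (3 + 3*v)*l) = 1/(-11 + l*(3 + 3*v)))
(p(19) + h(24, -67))*(-4842 - 2319) = (19 + 1/(-11 + 3*(-67)*(1 + 24)))*(-4842 - 2319) = (19 + 1/(-11 + 3*(-67)*25))*(-7161) = (19 + 1/(-11 - 5025))*(-7161) = (19 + 1/(-5036))*(-7161) = (19 - 1/5036)*(-7161) = (95683/5036)*(-7161) = -685185963/5036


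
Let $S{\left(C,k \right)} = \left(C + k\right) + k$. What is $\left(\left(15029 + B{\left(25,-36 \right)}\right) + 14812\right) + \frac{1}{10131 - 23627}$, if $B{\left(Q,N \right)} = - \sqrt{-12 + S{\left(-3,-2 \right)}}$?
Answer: $\frac{402734135}{13496} - i \sqrt{19} \approx 29841.0 - 4.3589 i$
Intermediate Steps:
$S{\left(C,k \right)} = C + 2 k$
$B{\left(Q,N \right)} = - i \sqrt{19}$ ($B{\left(Q,N \right)} = - \sqrt{-12 + \left(-3 + 2 \left(-2\right)\right)} = - \sqrt{-12 - 7} = - \sqrt{-19} = - i \sqrt{19}$)
$\left(\left(15029 + B{\left(25,-36 \right)}\right) + 14812\right) + \frac{1}{10131 - 23627} = \left(\left(15029 - i \sqrt{19}\right) + 14812\right) + \frac{1}{10131 - 23627} = \left(29841 - i \sqrt{19}\right) + \frac{1}{-13496} = \left(29841 - i \sqrt{19}\right) - \frac{1}{13496} = \frac{402734135}{13496} - i \sqrt{19}$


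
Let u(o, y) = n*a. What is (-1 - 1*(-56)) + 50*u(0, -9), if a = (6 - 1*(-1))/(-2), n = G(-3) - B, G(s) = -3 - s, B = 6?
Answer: 1105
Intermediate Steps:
n = -6 (n = (-3 - 1*(-3)) - 1*6 = (-3 + 3) - 6 = 0 - 6 = -6)
a = -7/2 (a = (6 + 1)*(-1/2) = 7*(-1/2) = -7/2 ≈ -3.5000)
u(o, y) = 21 (u(o, y) = -6*(-7/2) = 21)
(-1 - 1*(-56)) + 50*u(0, -9) = (-1 - 1*(-56)) + 50*21 = (-1 + 56) + 1050 = 55 + 1050 = 1105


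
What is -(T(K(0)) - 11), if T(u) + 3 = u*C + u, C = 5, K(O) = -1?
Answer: 20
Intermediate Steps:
T(u) = -3 + 6*u (T(u) = -3 + (u*5 + u) = -3 + (5*u + u) = -3 + 6*u)
-(T(K(0)) - 11) = -((-3 + 6*(-1)) - 11) = -((-3 - 6) - 11) = -(-9 - 11) = -1*(-20) = 20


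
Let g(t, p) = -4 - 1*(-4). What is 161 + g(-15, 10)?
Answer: 161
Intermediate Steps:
g(t, p) = 0 (g(t, p) = -4 + 4 = 0)
161 + g(-15, 10) = 161 + 0 = 161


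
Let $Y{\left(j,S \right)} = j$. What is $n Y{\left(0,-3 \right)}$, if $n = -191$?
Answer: $0$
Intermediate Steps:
$n Y{\left(0,-3 \right)} = \left(-191\right) 0 = 0$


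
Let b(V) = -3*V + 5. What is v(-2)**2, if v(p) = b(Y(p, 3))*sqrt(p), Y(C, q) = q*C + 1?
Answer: -800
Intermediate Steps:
Y(C, q) = 1 + C*q (Y(C, q) = C*q + 1 = 1 + C*q)
b(V) = 5 - 3*V
v(p) = sqrt(p)*(2 - 9*p) (v(p) = (5 - 3*(1 + p*3))*sqrt(p) = (5 - 3*(1 + 3*p))*sqrt(p) = (5 + (-3 - 9*p))*sqrt(p) = (2 - 9*p)*sqrt(p) = sqrt(p)*(2 - 9*p))
v(-2)**2 = (sqrt(-2)*(2 - 9*(-2)))**2 = ((I*sqrt(2))*(2 + 18))**2 = ((I*sqrt(2))*20)**2 = (20*I*sqrt(2))**2 = -800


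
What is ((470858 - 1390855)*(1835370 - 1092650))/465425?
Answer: -136660034368/93085 ≈ -1.4681e+6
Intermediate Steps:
((470858 - 1390855)*(1835370 - 1092650))/465425 = -919997*742720*(1/465425) = -683300171840*1/465425 = -136660034368/93085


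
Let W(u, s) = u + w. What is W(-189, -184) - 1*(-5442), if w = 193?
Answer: 5446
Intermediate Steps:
W(u, s) = 193 + u (W(u, s) = u + 193 = 193 + u)
W(-189, -184) - 1*(-5442) = (193 - 189) - 1*(-5442) = 4 + 5442 = 5446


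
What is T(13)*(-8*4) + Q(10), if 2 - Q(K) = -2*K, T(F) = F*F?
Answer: -5386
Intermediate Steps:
T(F) = F**2
Q(K) = 2 + 2*K (Q(K) = 2 - (-2)*K = 2 + 2*K)
T(13)*(-8*4) + Q(10) = 13**2*(-8*4) + (2 + 2*10) = 169*(-32) + (2 + 20) = -5408 + 22 = -5386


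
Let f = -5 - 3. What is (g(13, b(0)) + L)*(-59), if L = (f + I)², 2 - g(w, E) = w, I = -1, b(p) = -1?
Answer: -4130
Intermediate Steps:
f = -8
g(w, E) = 2 - w
L = 81 (L = (-8 - 1)² = (-9)² = 81)
(g(13, b(0)) + L)*(-59) = ((2 - 1*13) + 81)*(-59) = ((2 - 13) + 81)*(-59) = (-11 + 81)*(-59) = 70*(-59) = -4130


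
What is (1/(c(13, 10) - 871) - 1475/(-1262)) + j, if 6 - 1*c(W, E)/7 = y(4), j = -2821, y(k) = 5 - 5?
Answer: -2950103045/1046198 ≈ -2819.8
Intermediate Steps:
y(k) = 0
c(W, E) = 42 (c(W, E) = 42 - 7*0 = 42 + 0 = 42)
(1/(c(13, 10) - 871) - 1475/(-1262)) + j = (1/(42 - 871) - 1475/(-1262)) - 2821 = (1/(-829) - 1475*(-1/1262)) - 2821 = (-1/829 + 1475/1262) - 2821 = 1221513/1046198 - 2821 = -2950103045/1046198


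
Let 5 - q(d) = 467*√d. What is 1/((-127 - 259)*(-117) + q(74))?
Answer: 45167/2023919303 + 467*√74/2023919303 ≈ 2.4301e-5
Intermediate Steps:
q(d) = 5 - 467*√d
1/((-127 - 259)*(-117) + q(74)) = 1/((-127 - 259)*(-117) + (5 - 467*√74)) = 1/(-386*(-117) + (5 - 467*√74)) = 1/(45162 + (5 - 467*√74)) = 1/(45167 - 467*√74)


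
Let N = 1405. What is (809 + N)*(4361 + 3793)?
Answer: 18052956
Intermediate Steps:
(809 + N)*(4361 + 3793) = (809 + 1405)*(4361 + 3793) = 2214*8154 = 18052956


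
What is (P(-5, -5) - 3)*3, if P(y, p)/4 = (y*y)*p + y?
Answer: -1569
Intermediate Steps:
P(y, p) = 4*y + 4*p*y² (P(y, p) = 4*((y*y)*p + y) = 4*(y²*p + y) = 4*(p*y² + y) = 4*(y + p*y²) = 4*y + 4*p*y²)
(P(-5, -5) - 3)*3 = (4*(-5)*(1 - 5*(-5)) - 3)*3 = (4*(-5)*(1 + 25) - 3)*3 = (4*(-5)*26 - 3)*3 = (-520 - 3)*3 = -523*3 = -1569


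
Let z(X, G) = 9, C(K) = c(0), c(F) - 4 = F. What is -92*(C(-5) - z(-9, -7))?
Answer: 460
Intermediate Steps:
c(F) = 4 + F
C(K) = 4 (C(K) = 4 + 0 = 4)
-92*(C(-5) - z(-9, -7)) = -92*(4 - 1*9) = -92*(4 - 9) = -92*(-5) = 460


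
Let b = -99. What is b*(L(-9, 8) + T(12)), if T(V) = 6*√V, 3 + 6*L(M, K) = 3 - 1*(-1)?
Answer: -33/2 - 1188*√3 ≈ -2074.2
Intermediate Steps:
L(M, K) = ⅙ (L(M, K) = -½ + (3 - 1*(-1))/6 = -½ + (3 + 1)/6 = -½ + (⅙)*4 = -½ + ⅔ = ⅙)
b*(L(-9, 8) + T(12)) = -99*(⅙ + 6*√12) = -99*(⅙ + 6*(2*√3)) = -99*(⅙ + 12*√3) = -33/2 - 1188*√3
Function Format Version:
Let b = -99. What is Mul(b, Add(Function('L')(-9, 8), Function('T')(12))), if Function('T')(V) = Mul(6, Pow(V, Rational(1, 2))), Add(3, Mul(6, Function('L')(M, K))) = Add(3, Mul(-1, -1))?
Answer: Add(Rational(-33, 2), Mul(-1188, Pow(3, Rational(1, 2)))) ≈ -2074.2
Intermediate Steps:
Function('L')(M, K) = Rational(1, 6) (Function('L')(M, K) = Add(Rational(-1, 2), Mul(Rational(1, 6), Add(3, Mul(-1, -1)))) = Add(Rational(-1, 2), Mul(Rational(1, 6), Add(3, 1))) = Add(Rational(-1, 2), Mul(Rational(1, 6), 4)) = Add(Rational(-1, 2), Rational(2, 3)) = Rational(1, 6))
Mul(b, Add(Function('L')(-9, 8), Function('T')(12))) = Mul(-99, Add(Rational(1, 6), Mul(6, Pow(12, Rational(1, 2))))) = Mul(-99, Add(Rational(1, 6), Mul(6, Mul(2, Pow(3, Rational(1, 2)))))) = Mul(-99, Add(Rational(1, 6), Mul(12, Pow(3, Rational(1, 2))))) = Add(Rational(-33, 2), Mul(-1188, Pow(3, Rational(1, 2))))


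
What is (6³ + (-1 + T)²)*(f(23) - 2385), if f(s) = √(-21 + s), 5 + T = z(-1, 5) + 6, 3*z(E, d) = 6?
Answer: -524700 + 220*√2 ≈ -5.2439e+5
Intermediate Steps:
z(E, d) = 2 (z(E, d) = (⅓)*6 = 2)
T = 3 (T = -5 + (2 + 6) = -5 + 8 = 3)
(6³ + (-1 + T)²)*(f(23) - 2385) = (6³ + (-1 + 3)²)*(√(-21 + 23) - 2385) = (216 + 2²)*(√2 - 2385) = (216 + 4)*(-2385 + √2) = 220*(-2385 + √2) = -524700 + 220*√2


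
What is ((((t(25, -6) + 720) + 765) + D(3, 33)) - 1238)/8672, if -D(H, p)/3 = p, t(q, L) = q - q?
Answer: 37/2168 ≈ 0.017066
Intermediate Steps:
t(q, L) = 0
D(H, p) = -3*p
((((t(25, -6) + 720) + 765) + D(3, 33)) - 1238)/8672 = ((((0 + 720) + 765) - 3*33) - 1238)/8672 = (((720 + 765) - 99) - 1238)*(1/8672) = ((1485 - 99) - 1238)*(1/8672) = (1386 - 1238)*(1/8672) = 148*(1/8672) = 37/2168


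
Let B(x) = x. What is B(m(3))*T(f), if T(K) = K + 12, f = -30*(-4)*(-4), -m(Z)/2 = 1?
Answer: 936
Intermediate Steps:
m(Z) = -2 (m(Z) = -2*1 = -2)
f = -480 (f = -5*(-24)*(-4) = 120*(-4) = -480)
T(K) = 12 + K
B(m(3))*T(f) = -2*(12 - 480) = -2*(-468) = 936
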